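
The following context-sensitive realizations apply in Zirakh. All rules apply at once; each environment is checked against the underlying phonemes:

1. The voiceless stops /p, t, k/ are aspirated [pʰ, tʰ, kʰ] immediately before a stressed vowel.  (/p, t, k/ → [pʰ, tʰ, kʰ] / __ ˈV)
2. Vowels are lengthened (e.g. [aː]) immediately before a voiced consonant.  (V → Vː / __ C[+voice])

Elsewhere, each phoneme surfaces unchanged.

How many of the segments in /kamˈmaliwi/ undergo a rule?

3

Segments that undergo a rule: /a/ → [aː] (rule 2); /a/ → [aː] (rule 2); /i/ → [iː] (rule 2).
All other segments surface unchanged.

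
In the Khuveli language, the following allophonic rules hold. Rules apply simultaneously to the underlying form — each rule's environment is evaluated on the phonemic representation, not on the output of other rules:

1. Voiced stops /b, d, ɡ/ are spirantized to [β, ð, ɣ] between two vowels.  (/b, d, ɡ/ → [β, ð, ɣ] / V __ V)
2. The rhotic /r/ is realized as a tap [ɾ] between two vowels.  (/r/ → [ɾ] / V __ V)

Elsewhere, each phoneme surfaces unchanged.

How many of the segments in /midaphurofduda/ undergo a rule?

Segments that undergo a rule: /d/ → [ð] (rule 1); /r/ → [ɾ] (rule 2); /d/ → [ð] (rule 1).
All other segments surface unchanged.

3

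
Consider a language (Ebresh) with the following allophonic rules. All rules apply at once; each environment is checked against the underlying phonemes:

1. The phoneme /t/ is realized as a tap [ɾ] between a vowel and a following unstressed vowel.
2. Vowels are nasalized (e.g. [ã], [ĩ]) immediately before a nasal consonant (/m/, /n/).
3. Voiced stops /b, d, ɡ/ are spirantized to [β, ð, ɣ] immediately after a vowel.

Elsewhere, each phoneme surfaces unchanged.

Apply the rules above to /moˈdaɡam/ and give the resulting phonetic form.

/m/ — not in any rule's target class → [m].
/o/ (between /m/ and /d/) fails the environment for rule 2, so it stays [o].
Rule 3 applies to /d/ (between /o/ and /a/: immediately after a vowel) → [ð].
/a/ — between /d/ and /ɡ/; rule 2 does not apply here → [a].
/ɡ/ (between /a/ and /a/): immediately after a vowel, so rule 3 applies → [ɣ].
/a/ meets the environment for rule 2 (before a nasal consonant) → [ã].
/m/ stays [m].

[moˈðaɣãm]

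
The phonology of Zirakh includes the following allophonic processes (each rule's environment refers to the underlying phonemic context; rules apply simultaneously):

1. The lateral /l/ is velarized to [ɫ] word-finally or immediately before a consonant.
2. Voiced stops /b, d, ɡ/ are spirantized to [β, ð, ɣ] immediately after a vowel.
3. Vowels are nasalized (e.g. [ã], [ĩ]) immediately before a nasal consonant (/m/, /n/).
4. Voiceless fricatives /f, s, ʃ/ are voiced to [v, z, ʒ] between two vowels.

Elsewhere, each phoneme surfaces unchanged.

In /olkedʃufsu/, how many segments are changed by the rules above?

Segments that undergo a rule: /l/ → [ɫ] (rule 1); /d/ → [ð] (rule 2).
All other segments surface unchanged.

2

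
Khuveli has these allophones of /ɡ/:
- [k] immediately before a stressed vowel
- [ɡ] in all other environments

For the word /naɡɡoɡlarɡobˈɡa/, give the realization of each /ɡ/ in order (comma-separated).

Occurrence 1 (position 3): no conditioning environment matches → elsewhere allophone [ɡ].
Occurrence 2 (position 4): no conditioning environment matches → elsewhere allophone [ɡ].
Occurrence 3 (position 6): no conditioning environment matches → elsewhere allophone [ɡ].
Occurrence 4 (position 10): no conditioning environment matches → elsewhere allophone [ɡ].
Occurrence 5 (position 13): immediately before a stressed vowel → [k].

[ɡ], [ɡ], [ɡ], [ɡ], [k]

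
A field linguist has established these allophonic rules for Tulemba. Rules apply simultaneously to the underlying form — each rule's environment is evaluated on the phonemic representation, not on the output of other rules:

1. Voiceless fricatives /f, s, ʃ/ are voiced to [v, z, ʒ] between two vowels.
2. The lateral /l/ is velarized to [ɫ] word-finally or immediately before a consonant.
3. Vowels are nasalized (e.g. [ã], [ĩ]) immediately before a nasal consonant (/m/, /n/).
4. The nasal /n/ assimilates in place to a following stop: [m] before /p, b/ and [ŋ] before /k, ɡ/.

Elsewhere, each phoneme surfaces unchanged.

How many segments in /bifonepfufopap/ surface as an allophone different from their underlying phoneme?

Segments that undergo a rule: /f/ → [v] (rule 1); /o/ → [õ] (rule 3); /f/ → [v] (rule 1).
All other segments surface unchanged.

3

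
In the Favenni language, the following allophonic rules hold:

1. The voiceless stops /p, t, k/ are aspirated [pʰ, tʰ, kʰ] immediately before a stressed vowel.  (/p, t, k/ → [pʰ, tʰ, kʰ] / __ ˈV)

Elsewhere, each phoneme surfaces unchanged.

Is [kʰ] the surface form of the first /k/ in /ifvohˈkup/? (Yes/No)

Yes

/k/ meets the environment for rule 1 (immediately before a stressed vowel) → [kʰ].
The actual realization is [kʰ], which matches [kʰ].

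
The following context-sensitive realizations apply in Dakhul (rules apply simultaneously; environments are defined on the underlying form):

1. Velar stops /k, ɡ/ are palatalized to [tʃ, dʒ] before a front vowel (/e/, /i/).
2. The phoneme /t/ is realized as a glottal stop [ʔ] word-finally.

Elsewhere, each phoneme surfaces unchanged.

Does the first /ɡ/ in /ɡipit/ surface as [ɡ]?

No

/ɡ/ meets the environment for rule 1 (before a front vowel) → [dʒ].
The actual realization is [dʒ], not [ɡ].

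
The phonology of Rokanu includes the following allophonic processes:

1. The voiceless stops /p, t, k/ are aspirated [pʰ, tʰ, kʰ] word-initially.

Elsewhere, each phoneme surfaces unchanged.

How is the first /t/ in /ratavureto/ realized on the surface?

/t/ (between /a/ and /a/) is in the target of rule 1 but the environment (word-initially) is not met → [t].

[t]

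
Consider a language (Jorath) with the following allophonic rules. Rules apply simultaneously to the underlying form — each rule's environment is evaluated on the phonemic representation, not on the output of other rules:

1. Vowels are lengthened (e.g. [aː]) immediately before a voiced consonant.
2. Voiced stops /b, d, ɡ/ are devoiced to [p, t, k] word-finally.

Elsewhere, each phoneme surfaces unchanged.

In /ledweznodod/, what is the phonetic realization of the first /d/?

/d/ — between /e/ and /w/; rule 2 does not apply here → [d].

[d]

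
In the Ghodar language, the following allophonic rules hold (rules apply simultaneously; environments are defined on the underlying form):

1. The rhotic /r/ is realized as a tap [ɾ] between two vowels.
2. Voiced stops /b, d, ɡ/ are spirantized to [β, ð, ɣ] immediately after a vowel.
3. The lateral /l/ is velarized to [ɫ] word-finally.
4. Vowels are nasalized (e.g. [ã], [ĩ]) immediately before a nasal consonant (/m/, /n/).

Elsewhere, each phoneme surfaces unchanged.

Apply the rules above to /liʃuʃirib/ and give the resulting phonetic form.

/l/ — word-initial; rule 3 does not apply here → [l].
/i/ (between /l/ and /ʃ/) is in the target of rule 4 but the environment (before a nasal consonant) is not met → [i].
/ʃ/ stays [ʃ].
/u/ (between /ʃ/ and /ʃ/) fails the environment for rule 4, so it stays [u].
/ʃ/ (between /u/ and /i/) is unaffected → [ʃ].
/i/ (between /ʃ/ and /r/): rule 4 targets it, but not before a nasal consonant → unchanged [i].
Rule 1 applies to /r/ (between /i/ and /i/: between two vowels) → [ɾ].
/i/ — between /r/ and /b/; rule 4 does not apply here → [i].
/b/ meets the environment for rule 2 (immediately after a vowel) → [β].

[liʃuʃiɾiβ]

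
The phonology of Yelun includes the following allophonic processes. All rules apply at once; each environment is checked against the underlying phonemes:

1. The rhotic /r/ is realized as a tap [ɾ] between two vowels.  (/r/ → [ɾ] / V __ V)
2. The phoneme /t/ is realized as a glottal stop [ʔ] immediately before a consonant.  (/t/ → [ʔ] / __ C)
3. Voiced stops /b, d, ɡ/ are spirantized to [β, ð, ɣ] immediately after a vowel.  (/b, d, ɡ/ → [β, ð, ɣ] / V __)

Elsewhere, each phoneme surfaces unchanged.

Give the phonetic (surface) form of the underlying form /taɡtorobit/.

[taɣtoɾoβit]

/t/ (word-initial) fails the environment for rule 2, so it stays [t].
/a/ — not in any rule's target class → [a].
/ɡ/ — between /a/ and /t/, immediately after a vowel — surfaces as [ɣ] (rule 3).
/t/ (between /ɡ/ and /o/) is in the target of rule 2 but the environment (immediately before a consonant) is not met → [t].
/o/ — not in any rule's target class → [o].
/r/ (between /o/ and /o/) occurs between two vowels → [ɾ] by rule 1.
/o/ (between /r/ and /b/): no rule targets it → [o].
/b/ (between /o/ and /i/): immediately after a vowel, so rule 3 applies → [β].
/i/ — not in any rule's target class → [i].
/t/ — word-final; rule 2 does not apply here → [t].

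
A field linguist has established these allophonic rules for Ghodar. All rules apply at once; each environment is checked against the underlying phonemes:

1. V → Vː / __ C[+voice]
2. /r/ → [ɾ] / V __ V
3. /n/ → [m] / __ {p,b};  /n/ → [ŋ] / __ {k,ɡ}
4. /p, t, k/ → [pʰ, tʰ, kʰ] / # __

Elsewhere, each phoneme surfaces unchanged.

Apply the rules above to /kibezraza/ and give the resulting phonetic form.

Rule 4 applies to /k/ (word-initial: word-initially) → [kʰ].
/i/ — between /k/ and /b/, before a voiced consonant — surfaces as [iː] (rule 1).
/b/ stays [b].
/e/ (between /b/ and /z/): before a voiced consonant, so rule 1 applies → [eː].
/z/ stays [z].
/r/ — between /z/ and /a/; rule 2 does not apply here → [r].
/a/ (between /r/ and /z/): before a voiced consonant, so rule 1 applies → [aː].
/z/ (between /a/ and /a/): no rule targets it → [z].
/a/ (word-final) is in the target of rule 1 but the environment (before a voiced consonant) is not met → [a].

[kʰiːbeːzraːza]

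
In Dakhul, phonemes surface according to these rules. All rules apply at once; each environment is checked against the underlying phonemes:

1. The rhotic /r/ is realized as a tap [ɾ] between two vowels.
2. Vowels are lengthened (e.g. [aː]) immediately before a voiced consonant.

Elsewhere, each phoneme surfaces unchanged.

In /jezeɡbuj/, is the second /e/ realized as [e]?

/e/ (between /z/ and /ɡ/) occurs before a voiced consonant → [eː] by rule 2.
The actual realization is [eː], not [e].

No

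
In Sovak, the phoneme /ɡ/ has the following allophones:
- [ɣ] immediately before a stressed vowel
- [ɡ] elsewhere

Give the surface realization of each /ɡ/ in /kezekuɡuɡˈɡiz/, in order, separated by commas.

Occurrence 1 (position 7): no conditioning environment matches → elsewhere allophone [ɡ].
Occurrence 2 (position 9): no conditioning environment matches → elsewhere allophone [ɡ].
Occurrence 3 (position 10): immediately before a stressed vowel → [ɣ].

[ɡ], [ɡ], [ɣ]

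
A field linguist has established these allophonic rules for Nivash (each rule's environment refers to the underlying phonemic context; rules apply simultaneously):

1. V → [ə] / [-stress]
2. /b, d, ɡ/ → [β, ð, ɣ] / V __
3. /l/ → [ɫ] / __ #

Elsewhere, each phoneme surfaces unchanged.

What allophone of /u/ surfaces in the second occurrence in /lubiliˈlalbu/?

/u/ (word-final) occurs in an unstressed syllable → [ə] by rule 1.

[ə]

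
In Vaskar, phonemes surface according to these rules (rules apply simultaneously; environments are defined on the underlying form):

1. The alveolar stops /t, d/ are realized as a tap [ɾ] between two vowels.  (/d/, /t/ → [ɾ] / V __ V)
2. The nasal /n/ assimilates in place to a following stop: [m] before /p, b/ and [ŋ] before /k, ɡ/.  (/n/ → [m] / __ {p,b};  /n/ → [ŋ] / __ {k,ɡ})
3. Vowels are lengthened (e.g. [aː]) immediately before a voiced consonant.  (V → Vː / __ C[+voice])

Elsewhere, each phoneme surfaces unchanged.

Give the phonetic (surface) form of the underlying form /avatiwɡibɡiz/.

[aːvaɾiːwɡiːbɡiːz]

/a/ (word-initial) occurs before a voiced consonant → [aː] by rule 3.
/v/ stays [v].
/a/ (between /v/ and /t/): rule 3 targets it, but not before a voiced consonant → unchanged [a].
Rule 1 applies to /t/ (between /a/ and /i/: between two vowels) → [ɾ].
/i/ (between /t/ and /w/) occurs before a voiced consonant → [iː] by rule 3.
/w/ (between /i/ and /ɡ/): no rule targets it → [w].
/ɡ/ (between /w/ and /i/): no rule targets it → [ɡ].
Rule 3 applies to /i/ (between /ɡ/ and /b/: before a voiced consonant) → [iː].
/b/ (between /i/ and /ɡ/): no rule targets it → [b].
/ɡ/ — not in any rule's target class → [ɡ].
/i/ — between /ɡ/ and /z/, before a voiced consonant — surfaces as [iː] (rule 3).
/z/ — not in any rule's target class → [z].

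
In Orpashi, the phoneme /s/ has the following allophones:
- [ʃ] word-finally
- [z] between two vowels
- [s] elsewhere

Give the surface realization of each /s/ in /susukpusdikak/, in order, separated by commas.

[s], [z], [s]

Occurrence 1 (position 1): no conditioning environment matches → elsewhere allophone [s].
Occurrence 2 (position 3): between two vowels → [z].
Occurrence 3 (position 8): no conditioning environment matches → elsewhere allophone [s].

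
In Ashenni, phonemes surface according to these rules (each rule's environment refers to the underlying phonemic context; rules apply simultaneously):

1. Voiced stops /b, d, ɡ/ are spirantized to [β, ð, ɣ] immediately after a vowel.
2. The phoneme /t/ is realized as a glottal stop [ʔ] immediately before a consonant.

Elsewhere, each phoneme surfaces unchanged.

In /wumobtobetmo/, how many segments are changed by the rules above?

3

Segments that undergo a rule: /b/ → [β] (rule 1); /b/ → [β] (rule 1); /t/ → [ʔ] (rule 2).
All other segments surface unchanged.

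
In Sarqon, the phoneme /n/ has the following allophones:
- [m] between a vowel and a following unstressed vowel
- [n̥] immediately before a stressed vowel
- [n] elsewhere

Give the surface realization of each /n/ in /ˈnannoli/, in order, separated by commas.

Occurrence 1 (position 1): immediately before a stressed vowel → [n̥].
Occurrence 2 (position 3): no conditioning environment matches → elsewhere allophone [n].
Occurrence 3 (position 4): no conditioning environment matches → elsewhere allophone [n].

[n̥], [n], [n]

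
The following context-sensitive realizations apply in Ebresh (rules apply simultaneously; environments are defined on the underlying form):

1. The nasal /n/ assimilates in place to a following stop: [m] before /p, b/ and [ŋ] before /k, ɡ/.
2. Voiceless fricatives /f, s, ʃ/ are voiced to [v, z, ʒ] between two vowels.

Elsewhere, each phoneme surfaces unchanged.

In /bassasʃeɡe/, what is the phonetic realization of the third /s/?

[s]

/s/ (between /a/ and /ʃ/): rule 2 targets it, but not between two vowels → unchanged [s].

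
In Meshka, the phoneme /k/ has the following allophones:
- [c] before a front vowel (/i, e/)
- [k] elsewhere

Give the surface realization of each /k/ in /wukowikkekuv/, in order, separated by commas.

Occurrence 1 (position 3): no conditioning environment matches → elsewhere allophone [k].
Occurrence 2 (position 7): no conditioning environment matches → elsewhere allophone [k].
Occurrence 3 (position 8): before a front vowel → [c].
Occurrence 4 (position 10): no conditioning environment matches → elsewhere allophone [k].

[k], [k], [c], [k]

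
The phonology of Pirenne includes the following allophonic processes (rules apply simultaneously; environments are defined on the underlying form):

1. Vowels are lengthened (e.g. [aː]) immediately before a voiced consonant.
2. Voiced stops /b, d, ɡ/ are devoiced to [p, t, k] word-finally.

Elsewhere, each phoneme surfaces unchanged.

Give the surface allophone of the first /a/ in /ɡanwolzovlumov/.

[aː]

/a/ (between /ɡ/ and /n/): before a voiced consonant, so rule 1 applies → [aː].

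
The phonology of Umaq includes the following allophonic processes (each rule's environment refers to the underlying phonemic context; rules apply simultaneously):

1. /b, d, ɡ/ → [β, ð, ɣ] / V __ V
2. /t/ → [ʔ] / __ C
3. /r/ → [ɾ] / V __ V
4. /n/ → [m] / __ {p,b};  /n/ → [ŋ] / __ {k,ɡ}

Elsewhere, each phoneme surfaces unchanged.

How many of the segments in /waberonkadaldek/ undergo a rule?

4

Segments that undergo a rule: /b/ → [β] (rule 1); /r/ → [ɾ] (rule 3); /n/ → [ŋ] (rule 4); /d/ → [ð] (rule 1).
All other segments surface unchanged.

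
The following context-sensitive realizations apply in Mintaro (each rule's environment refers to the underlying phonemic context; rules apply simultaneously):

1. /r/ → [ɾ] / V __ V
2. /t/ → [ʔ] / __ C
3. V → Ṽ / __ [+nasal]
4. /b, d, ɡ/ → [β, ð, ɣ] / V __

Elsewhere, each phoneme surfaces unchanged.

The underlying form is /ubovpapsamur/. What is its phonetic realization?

/u/ — word-initial; rule 3 does not apply here → [u].
Rule 4 applies to /b/ (between /u/ and /o/: immediately after a vowel) → [β].
/o/ (between /b/ and /v/) fails the environment for rule 3, so it stays [o].
/v/ (between /o/ and /p/): no rule targets it → [v].
/p/ (between /v/ and /a/) is unaffected → [p].
/a/ (between /p/ and /p/) is in the target of rule 3 but the environment (before a nasal consonant) is not met → [a].
/p/ stays [p].
/s/ (between /p/ and /a/) is unaffected → [s].
/a/ (between /s/ and /m/) occurs before a nasal consonant → [ã] by rule 3.
/m/ — not in any rule's target class → [m].
/u/ (between /m/ and /r/) fails the environment for rule 3, so it stays [u].
/r/ (word-final) is in the target of rule 1 but the environment (between two vowels) is not met → [r].

[uβovpapsãmur]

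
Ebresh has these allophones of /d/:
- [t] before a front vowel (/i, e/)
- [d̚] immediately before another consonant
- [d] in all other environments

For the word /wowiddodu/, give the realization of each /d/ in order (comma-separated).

[d̚], [d], [d]

Occurrence 1 (position 5): immediately before another consonant → [d̚].
Occurrence 2 (position 6): no conditioning environment matches → elsewhere allophone [d].
Occurrence 3 (position 8): no conditioning environment matches → elsewhere allophone [d].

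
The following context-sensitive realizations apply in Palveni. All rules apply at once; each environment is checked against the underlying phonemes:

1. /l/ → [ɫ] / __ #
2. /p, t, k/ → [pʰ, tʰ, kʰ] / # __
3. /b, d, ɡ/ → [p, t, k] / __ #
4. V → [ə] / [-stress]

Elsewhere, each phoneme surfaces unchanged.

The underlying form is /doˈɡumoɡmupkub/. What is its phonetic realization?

/d/ — word-initial; rule 3 does not apply here → [d].
Rule 4 applies to /o/ (between /d/ and /ɡ/: in an unstressed syllable) → [ə].
/ɡ/ (between /o/ and /u/) fails the environment for rule 3, so it stays [ɡ].
/u/ (between /ɡ/ and /m/) fails the environment for rule 4, so it stays [u].
/m/ (between /u/ and /o/) is unaffected → [m].
/o/ — between /m/ and /ɡ/, in an unstressed syllable — surfaces as [ə] (rule 4).
/ɡ/ — between /o/ and /m/; rule 3 does not apply here → [ɡ].
/m/ (between /ɡ/ and /u/): no rule targets it → [m].
/u/ (between /m/ and /p/): in an unstressed syllable, so rule 4 applies → [ə].
/p/ (between /u/ and /k/): rule 2 targets it, but not word-initially → unchanged [p].
/k/ — between /p/ and /u/; rule 2 does not apply here → [k].
/u/ (between /k/ and /b/) occurs in an unstressed syllable → [ə] by rule 4.
/b/ meets the environment for rule 3 (word-finally) → [p].

[dəˈɡuməɡməpkəp]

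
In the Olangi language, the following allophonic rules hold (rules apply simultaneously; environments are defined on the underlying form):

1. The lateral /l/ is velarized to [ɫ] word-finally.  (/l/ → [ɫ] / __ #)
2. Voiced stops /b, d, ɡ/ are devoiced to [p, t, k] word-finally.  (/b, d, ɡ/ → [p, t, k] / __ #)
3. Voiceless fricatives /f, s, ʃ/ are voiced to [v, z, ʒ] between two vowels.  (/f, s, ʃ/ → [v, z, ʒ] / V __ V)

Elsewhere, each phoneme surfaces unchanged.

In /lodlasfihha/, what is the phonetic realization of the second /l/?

/l/ — between /d/ and /a/; rule 1 does not apply here → [l].

[l]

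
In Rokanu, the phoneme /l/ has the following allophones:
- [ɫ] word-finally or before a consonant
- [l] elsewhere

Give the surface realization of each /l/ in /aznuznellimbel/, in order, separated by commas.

Occurrence 1 (position 8): word-finally or before a consonant → [ɫ].
Occurrence 2 (position 9): no conditioning environment matches → elsewhere allophone [l].
Occurrence 3 (position 14): word-finally or before a consonant → [ɫ].

[ɫ], [l], [ɫ]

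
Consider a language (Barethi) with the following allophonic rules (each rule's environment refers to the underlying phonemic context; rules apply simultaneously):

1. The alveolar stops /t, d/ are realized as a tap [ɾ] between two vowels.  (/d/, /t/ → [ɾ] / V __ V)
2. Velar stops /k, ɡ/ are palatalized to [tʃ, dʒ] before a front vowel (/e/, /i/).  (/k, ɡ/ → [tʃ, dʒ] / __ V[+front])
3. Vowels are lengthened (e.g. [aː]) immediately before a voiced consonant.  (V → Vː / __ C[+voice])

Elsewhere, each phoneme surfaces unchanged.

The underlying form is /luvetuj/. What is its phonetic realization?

[luːveɾuːj]

/u/ (between /l/ and /v/): before a voiced consonant, so rule 3 applies → [uː].
/e/ — between /v/ and /t/; rule 3 does not apply here → [e].
/t/ meets the environment for rule 1 (between two vowels) → [ɾ].
Rule 3 applies to /u/ (between /t/ and /j/: before a voiced consonant) → [uː].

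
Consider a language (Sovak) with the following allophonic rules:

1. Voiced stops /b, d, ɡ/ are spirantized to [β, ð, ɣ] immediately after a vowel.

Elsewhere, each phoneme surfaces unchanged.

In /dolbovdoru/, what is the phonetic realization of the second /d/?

/d/ (between /v/ and /o/) fails the environment for rule 1, so it stays [d].

[d]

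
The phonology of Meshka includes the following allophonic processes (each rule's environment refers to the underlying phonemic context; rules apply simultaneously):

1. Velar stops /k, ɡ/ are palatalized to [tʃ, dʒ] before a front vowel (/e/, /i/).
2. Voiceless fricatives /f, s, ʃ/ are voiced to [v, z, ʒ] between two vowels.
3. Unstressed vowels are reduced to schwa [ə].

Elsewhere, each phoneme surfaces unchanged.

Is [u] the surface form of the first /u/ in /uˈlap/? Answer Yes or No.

/u/ meets the environment for rule 3 (in an unstressed syllable) → [ə].
The actual realization is [ə], not [u].

No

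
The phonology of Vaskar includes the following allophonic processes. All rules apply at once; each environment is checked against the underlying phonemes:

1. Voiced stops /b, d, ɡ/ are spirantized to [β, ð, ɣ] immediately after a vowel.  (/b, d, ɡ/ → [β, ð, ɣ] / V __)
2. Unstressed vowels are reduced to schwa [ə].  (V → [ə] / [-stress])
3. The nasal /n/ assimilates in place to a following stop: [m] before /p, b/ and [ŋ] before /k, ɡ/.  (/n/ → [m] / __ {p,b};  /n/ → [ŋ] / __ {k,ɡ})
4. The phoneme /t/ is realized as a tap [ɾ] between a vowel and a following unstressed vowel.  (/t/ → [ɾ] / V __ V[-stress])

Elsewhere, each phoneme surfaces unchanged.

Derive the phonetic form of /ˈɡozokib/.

[ˈɡozəkəβ]

/ɡ/ — word-initial; rule 1 does not apply here → [ɡ].
/o/ (between /ɡ/ and /z/) fails the environment for rule 2, so it stays [o].
/z/ stays [z].
/o/ meets the environment for rule 2 (in an unstressed syllable) → [ə].
/k/ (between /o/ and /i/): no rule targets it → [k].
/i/ — between /k/ and /b/, in an unstressed syllable — surfaces as [ə] (rule 2).
/b/ (word-final) occurs immediately after a vowel → [β] by rule 1.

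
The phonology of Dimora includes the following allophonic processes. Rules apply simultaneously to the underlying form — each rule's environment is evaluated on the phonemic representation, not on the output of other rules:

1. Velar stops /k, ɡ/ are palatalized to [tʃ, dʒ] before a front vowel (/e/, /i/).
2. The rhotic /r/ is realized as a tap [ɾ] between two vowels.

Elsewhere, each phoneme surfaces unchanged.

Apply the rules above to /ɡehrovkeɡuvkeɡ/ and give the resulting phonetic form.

/ɡ/ meets the environment for rule 1 (before a front vowel) → [dʒ].
/e/ (between /ɡ/ and /h/): no rule targets it → [e].
/h/ stays [h].
/r/ — between /h/ and /o/; rule 2 does not apply here → [r].
/o/ (between /r/ and /v/): no rule targets it → [o].
/v/ stays [v].
Rule 1 applies to /k/ (between /v/ and /e/: before a front vowel) → [tʃ].
/e/ (between /k/ and /ɡ/): no rule targets it → [e].
/ɡ/ (between /e/ and /u/) is in the target of rule 1 but the environment (before a front vowel) is not met → [ɡ].
/u/ (between /ɡ/ and /v/) is unaffected → [u].
/v/ stays [v].
/k/ — between /v/ and /e/, before a front vowel — surfaces as [tʃ] (rule 1).
/e/ (between /k/ and /ɡ/) is unaffected → [e].
/ɡ/ (word-final) fails the environment for rule 1, so it stays [ɡ].

[dʒehrovtʃeɡuvtʃeɡ]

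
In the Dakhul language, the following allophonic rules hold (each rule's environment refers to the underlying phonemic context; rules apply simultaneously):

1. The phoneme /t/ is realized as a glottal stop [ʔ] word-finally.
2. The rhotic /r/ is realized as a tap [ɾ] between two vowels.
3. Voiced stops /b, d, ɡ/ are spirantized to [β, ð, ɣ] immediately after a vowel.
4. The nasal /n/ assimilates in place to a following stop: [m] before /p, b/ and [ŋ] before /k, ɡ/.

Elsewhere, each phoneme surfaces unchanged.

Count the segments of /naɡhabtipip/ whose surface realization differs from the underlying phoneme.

Segments that undergo a rule: /ɡ/ → [ɣ] (rule 3); /b/ → [β] (rule 3).
All other segments surface unchanged.

2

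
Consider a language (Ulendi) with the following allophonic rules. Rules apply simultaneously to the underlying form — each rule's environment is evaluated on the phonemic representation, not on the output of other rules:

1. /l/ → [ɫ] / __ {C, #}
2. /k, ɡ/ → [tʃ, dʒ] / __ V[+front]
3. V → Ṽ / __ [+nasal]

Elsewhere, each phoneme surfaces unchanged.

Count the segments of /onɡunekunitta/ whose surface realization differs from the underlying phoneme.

Segments that undergo a rule: /o/ → [õ] (rule 3); /u/ → [ũ] (rule 3); /u/ → [ũ] (rule 3).
All other segments surface unchanged.

3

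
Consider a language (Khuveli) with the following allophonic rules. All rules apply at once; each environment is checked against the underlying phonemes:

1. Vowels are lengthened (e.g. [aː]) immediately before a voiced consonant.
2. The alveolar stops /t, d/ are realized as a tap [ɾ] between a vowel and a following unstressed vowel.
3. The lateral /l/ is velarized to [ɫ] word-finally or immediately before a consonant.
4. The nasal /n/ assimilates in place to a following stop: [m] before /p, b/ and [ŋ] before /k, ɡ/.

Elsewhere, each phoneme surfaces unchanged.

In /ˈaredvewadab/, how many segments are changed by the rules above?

6

Segments that undergo a rule: /a/ → [aː] (rule 1); /e/ → [eː] (rule 1); /e/ → [eː] (rule 1); /a/ → [aː] (rule 1); /d/ → [ɾ] (rule 2); /a/ → [aː] (rule 1).
All other segments surface unchanged.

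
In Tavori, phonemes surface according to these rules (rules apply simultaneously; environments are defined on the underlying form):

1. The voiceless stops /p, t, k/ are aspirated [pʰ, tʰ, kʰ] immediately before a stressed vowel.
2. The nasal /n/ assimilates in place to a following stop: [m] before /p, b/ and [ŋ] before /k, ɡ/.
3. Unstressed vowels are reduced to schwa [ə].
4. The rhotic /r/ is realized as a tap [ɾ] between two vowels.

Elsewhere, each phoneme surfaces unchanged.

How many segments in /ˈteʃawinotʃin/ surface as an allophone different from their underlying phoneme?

5

Segments that undergo a rule: /t/ → [tʰ] (rule 1); /a/ → [ə] (rule 3); /i/ → [ə] (rule 3); /o/ → [ə] (rule 3); /i/ → [ə] (rule 3).
All other segments surface unchanged.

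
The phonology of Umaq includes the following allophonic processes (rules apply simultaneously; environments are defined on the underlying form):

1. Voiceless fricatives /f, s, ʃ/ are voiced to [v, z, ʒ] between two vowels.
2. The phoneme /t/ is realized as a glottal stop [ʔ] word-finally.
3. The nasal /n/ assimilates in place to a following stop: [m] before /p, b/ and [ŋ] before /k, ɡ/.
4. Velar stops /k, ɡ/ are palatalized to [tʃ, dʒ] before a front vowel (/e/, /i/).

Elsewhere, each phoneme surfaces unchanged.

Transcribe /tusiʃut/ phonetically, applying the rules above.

[tuziʒuʔ]

/t/ (word-initial): rule 2 targets it, but not word-finally → unchanged [t].
/s/ — between /u/ and /i/, between two vowels — surfaces as [z] (rule 1).
/ʃ/ meets the environment for rule 1 (between two vowels) → [ʒ].
/t/ — word-final, word-finally — surfaces as [ʔ] (rule 2).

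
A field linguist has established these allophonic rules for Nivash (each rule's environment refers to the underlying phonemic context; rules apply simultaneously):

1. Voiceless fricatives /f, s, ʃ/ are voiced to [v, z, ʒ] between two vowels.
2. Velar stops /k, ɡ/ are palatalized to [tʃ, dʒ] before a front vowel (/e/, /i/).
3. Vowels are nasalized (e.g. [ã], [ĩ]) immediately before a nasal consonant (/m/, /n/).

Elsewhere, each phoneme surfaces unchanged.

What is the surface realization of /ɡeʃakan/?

[dʒeʒakãn]

/ɡ/ meets the environment for rule 2 (before a front vowel) → [dʒ].
/e/ — between /ɡ/ and /ʃ/; rule 3 does not apply here → [e].
/ʃ/ — between /e/ and /a/, between two vowels — surfaces as [ʒ] (rule 1).
/a/ (between /ʃ/ and /k/) is in the target of rule 3 but the environment (before a nasal consonant) is not met → [a].
/k/ (between /a/ and /a/) is in the target of rule 2 but the environment (before a front vowel) is not met → [k].
/a/ (between /k/ and /n/) occurs before a nasal consonant → [ã] by rule 3.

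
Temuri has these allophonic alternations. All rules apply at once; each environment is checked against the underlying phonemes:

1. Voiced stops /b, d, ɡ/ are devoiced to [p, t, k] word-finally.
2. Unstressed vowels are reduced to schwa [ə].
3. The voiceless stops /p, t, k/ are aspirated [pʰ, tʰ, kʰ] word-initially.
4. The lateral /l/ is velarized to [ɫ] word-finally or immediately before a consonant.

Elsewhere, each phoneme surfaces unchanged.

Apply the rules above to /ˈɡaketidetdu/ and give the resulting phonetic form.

/ɡ/ (word-initial) fails the environment for rule 1, so it stays [ɡ].
/a/ — between /ɡ/ and /k/; rule 2 does not apply here → [a].
/k/ — between /a/ and /e/; rule 3 does not apply here → [k].
/e/ (between /k/ and /t/): in an unstressed syllable, so rule 2 applies → [ə].
/t/ (between /e/ and /i/): rule 3 targets it, but not word-initially → unchanged [t].
/i/ (between /t/ and /d/) occurs in an unstressed syllable → [ə] by rule 2.
/d/ — between /i/ and /e/; rule 1 does not apply here → [d].
Rule 2 applies to /e/ (between /d/ and /t/: in an unstressed syllable) → [ə].
/t/ (between /e/ and /d/) fails the environment for rule 3, so it stays [t].
/d/ (between /t/ and /u/) is in the target of rule 1 but the environment (word-finally) is not met → [d].
Rule 2 applies to /u/ (word-final: in an unstressed syllable) → [ə].

[ˈɡakətədətdə]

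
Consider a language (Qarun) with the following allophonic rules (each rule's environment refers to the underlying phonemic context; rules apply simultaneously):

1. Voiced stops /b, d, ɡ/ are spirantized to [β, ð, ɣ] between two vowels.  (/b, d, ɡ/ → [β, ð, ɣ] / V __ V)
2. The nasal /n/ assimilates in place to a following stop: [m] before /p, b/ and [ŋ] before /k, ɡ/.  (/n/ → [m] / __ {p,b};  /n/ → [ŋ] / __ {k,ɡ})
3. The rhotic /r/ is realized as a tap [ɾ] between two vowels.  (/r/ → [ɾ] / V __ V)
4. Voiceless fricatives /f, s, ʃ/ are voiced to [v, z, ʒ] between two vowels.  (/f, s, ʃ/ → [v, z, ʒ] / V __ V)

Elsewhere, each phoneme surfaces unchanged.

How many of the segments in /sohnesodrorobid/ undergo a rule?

Segments that undergo a rule: /s/ → [z] (rule 4); /r/ → [ɾ] (rule 3); /b/ → [β] (rule 1).
All other segments surface unchanged.

3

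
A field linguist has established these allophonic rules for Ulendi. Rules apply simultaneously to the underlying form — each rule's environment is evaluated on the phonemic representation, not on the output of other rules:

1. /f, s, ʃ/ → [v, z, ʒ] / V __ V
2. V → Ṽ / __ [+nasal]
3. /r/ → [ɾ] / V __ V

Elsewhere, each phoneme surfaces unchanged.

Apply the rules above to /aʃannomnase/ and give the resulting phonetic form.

[aʒãnnõmnaze]

/a/ (word-initial) fails the environment for rule 2, so it stays [a].
/ʃ/ — between /a/ and /a/, between two vowels — surfaces as [ʒ] (rule 1).
/a/ — between /ʃ/ and /n/, before a nasal consonant — surfaces as [ã] (rule 2).
/n/ stays [n].
/n/ stays [n].
/o/ (between /n/ and /m/) occurs before a nasal consonant → [õ] by rule 2.
/m/ (between /o/ and /n/): no rule targets it → [m].
/n/ stays [n].
/a/ (between /n/ and /s/) fails the environment for rule 2, so it stays [a].
/s/ (between /a/ and /e/) occurs between two vowels → [z] by rule 1.
/e/ (word-final): rule 2 targets it, but not before a nasal consonant → unchanged [e].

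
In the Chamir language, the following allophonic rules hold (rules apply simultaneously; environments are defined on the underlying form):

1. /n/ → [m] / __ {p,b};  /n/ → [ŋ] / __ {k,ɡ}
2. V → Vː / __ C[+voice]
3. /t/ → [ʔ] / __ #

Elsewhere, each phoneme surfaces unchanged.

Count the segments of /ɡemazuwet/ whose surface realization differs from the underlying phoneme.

4

Segments that undergo a rule: /e/ → [eː] (rule 2); /a/ → [aː] (rule 2); /u/ → [uː] (rule 2); /t/ → [ʔ] (rule 3).
All other segments surface unchanged.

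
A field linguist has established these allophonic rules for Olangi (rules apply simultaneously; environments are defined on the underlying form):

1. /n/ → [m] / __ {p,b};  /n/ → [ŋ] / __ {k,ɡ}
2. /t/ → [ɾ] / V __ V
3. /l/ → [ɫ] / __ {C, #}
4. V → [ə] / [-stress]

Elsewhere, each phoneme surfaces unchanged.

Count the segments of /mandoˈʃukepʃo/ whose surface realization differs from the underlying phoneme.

4

Segments that undergo a rule: /a/ → [ə] (rule 4); /o/ → [ə] (rule 4); /e/ → [ə] (rule 4); /o/ → [ə] (rule 4).
All other segments surface unchanged.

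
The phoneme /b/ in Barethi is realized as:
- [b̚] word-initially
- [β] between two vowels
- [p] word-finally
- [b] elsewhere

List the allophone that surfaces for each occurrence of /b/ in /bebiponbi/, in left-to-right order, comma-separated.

[b̚], [β], [b]

Occurrence 1 (position 1): word-initially → [b̚].
Occurrence 2 (position 3): between two vowels → [β].
Occurrence 3 (position 8): no conditioning environment matches → elsewhere allophone [b].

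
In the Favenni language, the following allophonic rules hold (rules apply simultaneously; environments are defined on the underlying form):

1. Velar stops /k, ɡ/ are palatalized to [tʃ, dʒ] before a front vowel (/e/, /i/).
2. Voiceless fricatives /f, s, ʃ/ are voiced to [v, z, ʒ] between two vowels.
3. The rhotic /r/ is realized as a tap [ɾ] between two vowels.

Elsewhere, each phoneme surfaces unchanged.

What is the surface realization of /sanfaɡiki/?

/s/ (word-initial) is in the target of rule 2 but the environment (between two vowels) is not met → [s].
/f/ (between /n/ and /a/) fails the environment for rule 2, so it stays [f].
/ɡ/ — between /a/ and /i/, before a front vowel — surfaces as [dʒ] (rule 1).
/k/ (between /i/ and /i/) occurs before a front vowel → [tʃ] by rule 1.

[sanfadʒitʃi]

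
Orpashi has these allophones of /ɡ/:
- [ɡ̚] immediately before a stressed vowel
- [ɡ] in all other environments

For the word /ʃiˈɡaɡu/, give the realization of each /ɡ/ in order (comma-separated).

[ɡ̚], [ɡ]

Occurrence 1 (position 3): immediately before a stressed vowel → [ɡ̚].
Occurrence 2 (position 5): no conditioning environment matches → elsewhere allophone [ɡ].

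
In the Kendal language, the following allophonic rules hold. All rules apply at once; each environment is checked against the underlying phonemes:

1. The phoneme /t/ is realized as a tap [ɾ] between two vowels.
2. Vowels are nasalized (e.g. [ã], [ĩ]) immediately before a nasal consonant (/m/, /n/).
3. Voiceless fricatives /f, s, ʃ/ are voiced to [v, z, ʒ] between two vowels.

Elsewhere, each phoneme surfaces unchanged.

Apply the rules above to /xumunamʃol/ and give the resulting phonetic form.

[xũmũnãmʃol]

/x/ — not in any rule's target class → [x].
/u/ (between /x/ and /m/): before a nasal consonant, so rule 2 applies → [ũ].
/m/ stays [m].
/u/ meets the environment for rule 2 (before a nasal consonant) → [ũ].
/n/ stays [n].
/a/ (between /n/ and /m/) occurs before a nasal consonant → [ã] by rule 2.
/m/ — not in any rule's target class → [m].
/ʃ/ (between /m/ and /o/) is in the target of rule 3 but the environment (between two vowels) is not met → [ʃ].
/o/ (between /ʃ/ and /l/) fails the environment for rule 2, so it stays [o].
/l/ (word-final) is unaffected → [l].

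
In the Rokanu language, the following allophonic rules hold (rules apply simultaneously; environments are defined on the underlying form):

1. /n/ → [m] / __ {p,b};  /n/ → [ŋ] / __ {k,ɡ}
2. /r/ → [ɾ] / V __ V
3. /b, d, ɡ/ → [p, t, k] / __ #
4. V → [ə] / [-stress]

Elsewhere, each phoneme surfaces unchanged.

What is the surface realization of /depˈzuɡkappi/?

/d/ — word-initial; rule 3 does not apply here → [d].
/e/ — between /d/ and /p/, in an unstressed syllable — surfaces as [ə] (rule 4).
/p/ stays [p].
/z/ (between /p/ and /u/) is unaffected → [z].
/u/ (between /z/ and /ɡ/) fails the environment for rule 4, so it stays [u].
/ɡ/ (between /u/ and /k/): rule 3 targets it, but not word-finally → unchanged [ɡ].
/k/ (between /ɡ/ and /a/): no rule targets it → [k].
/a/ (between /k/ and /p/) occurs in an unstressed syllable → [ə] by rule 4.
/p/ — not in any rule's target class → [p].
/p/ — not in any rule's target class → [p].
/i/ (word-final): in an unstressed syllable, so rule 4 applies → [ə].

[dəpˈzuɡkəppə]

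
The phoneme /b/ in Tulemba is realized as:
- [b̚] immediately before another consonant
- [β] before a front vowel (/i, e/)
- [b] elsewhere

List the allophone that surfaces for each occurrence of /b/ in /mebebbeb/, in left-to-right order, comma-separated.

[β], [b̚], [β], [b]

Occurrence 1 (position 3): before a front vowel (/i, e/) → [β].
Occurrence 2 (position 5): immediately before another consonant → [b̚].
Occurrence 3 (position 6): before a front vowel (/i, e/) → [β].
Occurrence 4 (position 8): no conditioning environment matches → elsewhere allophone [b].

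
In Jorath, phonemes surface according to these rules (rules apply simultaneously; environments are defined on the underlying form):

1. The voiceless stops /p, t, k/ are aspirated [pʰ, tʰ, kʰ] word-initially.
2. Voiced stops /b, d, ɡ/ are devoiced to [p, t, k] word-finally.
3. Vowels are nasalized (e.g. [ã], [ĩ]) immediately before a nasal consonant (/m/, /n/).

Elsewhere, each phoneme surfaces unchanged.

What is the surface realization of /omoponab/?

[õmopõnap]

/o/ — word-initial, before a nasal consonant — surfaces as [õ] (rule 3).
/m/ stays [m].
/o/ (between /m/ and /p/) fails the environment for rule 3, so it stays [o].
/p/ — between /o/ and /o/; rule 1 does not apply here → [p].
/o/ (between /p/ and /n/): before a nasal consonant, so rule 3 applies → [õ].
/n/ (between /o/ and /a/) is unaffected → [n].
/a/ (between /n/ and /b/) fails the environment for rule 3, so it stays [a].
Rule 2 applies to /b/ (word-final: word-finally) → [p].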